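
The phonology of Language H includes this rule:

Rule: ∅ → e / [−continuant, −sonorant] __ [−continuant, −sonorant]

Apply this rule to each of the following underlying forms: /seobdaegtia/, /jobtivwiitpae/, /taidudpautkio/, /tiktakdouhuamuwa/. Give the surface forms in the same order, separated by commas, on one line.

/seobdaegtia/: /b/ and /d/ form a stop–stop cluster, so [e] is inserted between them. /g/ and /t/ form a stop–stop cluster, so [e] is inserted between them. → [seobedaegetia].
/jobtivwiitpae/: /b/ and /t/ form a stop–stop cluster, so [e] is inserted between them. /t/ and /p/ form a stop–stop cluster, so [e] is inserted between them. → [jobetivwiitepae].
/taidudpautkio/: /d/ and /p/ form a stop–stop cluster, so [e] is inserted between them. /t/ and /k/ form a stop–stop cluster, so [e] is inserted between them. → [taidudepautekio].
/tiktakdouhuamuwa/: /k/ and /t/ form a stop–stop cluster, so [e] is inserted between them. /k/ and /d/ form a stop–stop cluster, so [e] is inserted between them. → [tiketakedouhuamuwa].

seobedaegetia, jobetivwiitepae, taidudepautekio, tiketakedouhuamuwa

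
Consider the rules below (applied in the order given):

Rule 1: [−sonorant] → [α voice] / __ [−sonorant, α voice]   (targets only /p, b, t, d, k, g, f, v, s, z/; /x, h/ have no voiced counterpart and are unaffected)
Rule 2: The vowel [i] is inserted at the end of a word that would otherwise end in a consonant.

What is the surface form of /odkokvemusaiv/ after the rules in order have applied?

Rule 1 (regressive voicing assimilation): /d/ precedes the voiceless obstruent /k/, so it devoices to [t] by assimilation. /k/ precedes the voiced obstruent /v/, so it voices to [g] by assimilation. /odkokvemusaiv/ → otkogvemusaiv.
Rule 2 (final i-epenthesis): the form ends in the consonant /v/, so [i] is inserted word-finally. /otkogvemusaiv/ → otkogvemusaivi.

otkogvemusaivi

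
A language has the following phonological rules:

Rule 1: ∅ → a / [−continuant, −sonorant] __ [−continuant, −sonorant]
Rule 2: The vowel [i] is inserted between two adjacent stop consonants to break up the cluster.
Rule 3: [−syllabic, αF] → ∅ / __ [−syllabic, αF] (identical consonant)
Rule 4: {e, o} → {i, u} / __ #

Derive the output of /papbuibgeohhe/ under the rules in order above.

Rule 1 (stop-cluster a-epenthesis): /p/ and /b/ form a stop–stop cluster, so [a] is inserted between them. /b/ and /g/ form a stop–stop cluster, so [a] is inserted between them. /papbuibgeohhe/ → papabuibageohhe.
Rule 2 (stop-cluster i-epenthesis): no segment meets the environment; /papabuibageohhe/ is unchanged.
Rule 3 (degemination): /hh/ is a geminate; the first /h/ deletes. /papabuibageohhe/ → papabuibageohe.
Rule 4 (final vowel raising): /e/ is a mid vowel in word-final position, so it raises to [i]. /papabuibageohe/ → papabuibageohi.

papabuibageohi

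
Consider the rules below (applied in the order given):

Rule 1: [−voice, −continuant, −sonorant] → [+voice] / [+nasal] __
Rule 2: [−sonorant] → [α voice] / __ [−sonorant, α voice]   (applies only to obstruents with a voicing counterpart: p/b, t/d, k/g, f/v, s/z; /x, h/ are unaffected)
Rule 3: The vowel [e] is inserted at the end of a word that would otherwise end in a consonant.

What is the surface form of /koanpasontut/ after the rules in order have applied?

Rule 1 (post-nasal voicing): /p/ is a voiceless stop immediately after the nasal /n/, so it voices to [b]. /t/ is a voiceless stop immediately after the nasal /n/, so it voices to [d]. /koanpasontut/ → koanbasondut.
Rule 2 (regressive voicing assimilation): no segment meets the environment; /koanbasondut/ is unchanged.
Rule 3 (final e-epenthesis): the form ends in the consonant /t/, so [e] is inserted word-finally. /koanbasondut/ → koanbasondute.

koanbasondute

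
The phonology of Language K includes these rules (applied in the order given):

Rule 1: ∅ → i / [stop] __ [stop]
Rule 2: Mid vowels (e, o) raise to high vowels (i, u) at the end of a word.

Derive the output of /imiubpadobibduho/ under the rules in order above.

imiubipadobibiduhu

Rule 1 (stop-cluster i-epenthesis): /b/ and /p/ form a stop–stop cluster, so [i] is inserted between them. /b/ and /d/ form a stop–stop cluster, so [i] is inserted between them. /imiubpadobibduho/ → imiubipadobibiduho.
Rule 2 (final vowel raising): /o/ is a mid vowel in word-final position, so it raises to [u]. /imiubipadobibiduho/ → imiubipadobibiduhu.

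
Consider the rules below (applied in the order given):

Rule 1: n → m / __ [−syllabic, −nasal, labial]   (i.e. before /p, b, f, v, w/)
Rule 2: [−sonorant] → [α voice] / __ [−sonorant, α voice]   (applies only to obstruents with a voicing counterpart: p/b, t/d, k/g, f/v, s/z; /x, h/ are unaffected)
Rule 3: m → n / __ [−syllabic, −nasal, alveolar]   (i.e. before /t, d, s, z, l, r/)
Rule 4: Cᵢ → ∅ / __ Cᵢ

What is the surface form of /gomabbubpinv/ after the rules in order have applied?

gomabupimv

Rule 1 (nasal place assimilation): /n/ precedes the labial consonant /v/, so it assimilates in place to [m]. /gomabbubpinv/ → gomabbubpimv.
Rule 2 (regressive voicing assimilation): /b/ precedes the voiceless obstruent /p/, so it devoices to [p] by assimilation. /gomabbubpimv/ → gomabbuppimv.
Rule 3 (nasal place assimilation): no segment meets the environment; /gomabbuppimv/ is unchanged.
Rule 4 (degemination): /bb/ is a geminate; the first /b/ deletes. /pp/ is a geminate; the first /p/ deletes. /gomabbuppimv/ → gomabupimv.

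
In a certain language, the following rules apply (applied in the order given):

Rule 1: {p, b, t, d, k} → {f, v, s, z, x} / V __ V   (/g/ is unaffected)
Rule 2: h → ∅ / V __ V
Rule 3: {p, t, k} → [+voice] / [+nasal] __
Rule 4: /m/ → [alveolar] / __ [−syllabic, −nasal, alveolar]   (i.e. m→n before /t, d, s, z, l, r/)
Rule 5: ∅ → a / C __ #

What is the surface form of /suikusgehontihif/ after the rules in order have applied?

Rule 1 (intervocalic spirantization): /k/ is a stop between vowels /i/ and /u/, so it spirantizes to the fricative [x]. /suikusgehontihif/ → suixusgehontihif.
Rule 2 (intervocalic h-deletion): /h/ occurs between vowels /e/ and /o/, so it deletes. /h/ occurs between vowels /i/ and /i/, so it deletes. /suixusgehontihif/ → suixusgeontiif.
Rule 3 (post-nasal voicing): /t/ is a voiceless stop immediately after the nasal /n/, so it voices to [d]. /suixusgeontiif/ → suixusgeondiif.
Rule 4 (nasal place assimilation): no segment meets the environment; /suixusgeondiif/ is unchanged.
Rule 5 (final a-epenthesis): the form ends in the consonant /f/, so [a] is inserted word-finally. /suixusgeondiif/ → suixusgeondiifa.

suixusgeondiifa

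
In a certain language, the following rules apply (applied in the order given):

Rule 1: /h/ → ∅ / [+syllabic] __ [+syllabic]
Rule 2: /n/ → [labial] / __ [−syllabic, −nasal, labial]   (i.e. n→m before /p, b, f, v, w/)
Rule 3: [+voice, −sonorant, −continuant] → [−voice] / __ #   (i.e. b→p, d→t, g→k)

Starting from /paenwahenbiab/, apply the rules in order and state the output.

paemwaembiap

Rule 1 (intervocalic h-deletion): /h/ occurs between vowels /a/ and /e/, so it deletes. /paenwahenbiab/ → paenwaenbiab.
Rule 2 (nasal place assimilation): /n/ precedes the labial consonant /w/, so it assimilates in place to [m]. /n/ precedes the labial consonant /b/, so it assimilates in place to [m]. /paenwaenbiab/ → paemwaembiab.
Rule 3 (final devoicing): /b/ is a voiced stop in word-final position, so it devoices to [p]. /paemwaembiab/ → paemwaembiap.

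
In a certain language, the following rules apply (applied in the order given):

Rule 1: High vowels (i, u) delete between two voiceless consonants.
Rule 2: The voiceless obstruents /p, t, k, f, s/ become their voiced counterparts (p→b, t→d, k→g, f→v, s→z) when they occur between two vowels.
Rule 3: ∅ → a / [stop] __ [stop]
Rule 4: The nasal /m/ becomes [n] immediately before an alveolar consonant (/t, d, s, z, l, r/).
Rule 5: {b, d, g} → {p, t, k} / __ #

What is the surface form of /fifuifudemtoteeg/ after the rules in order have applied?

ffuivudentodeek

Rule 1 (high vowel syncope): /i/ is a high vowel flanked by voiceless consonants /f/ and /f/, so it deletes. /fifuifudemtoteeg/ → ffuifudemtoteeg.
Rule 2 (intervocalic voicing): /f/ is a voiceless obstruent between vowels /i/ and /u/, so it voices to [v]. /t/ is a voiceless obstruent between vowels /o/ and /e/, so it voices to [d]. /ffuifudemtoteeg/ → ffuivudemtodeeg.
Rule 3 (stop-cluster a-epenthesis): no segment meets the environment; /ffuivudemtodeeg/ is unchanged.
Rule 4 (nasal place assimilation): /m/ precedes the alveolar consonant /t/, so it assimilates in place to [n]. /ffuivudemtodeeg/ → ffuivudentodeeg.
Rule 5 (final devoicing): /g/ is a voiced stop in word-final position, so it devoices to [k]. /ffuivudentodeeg/ → ffuivudentodeek.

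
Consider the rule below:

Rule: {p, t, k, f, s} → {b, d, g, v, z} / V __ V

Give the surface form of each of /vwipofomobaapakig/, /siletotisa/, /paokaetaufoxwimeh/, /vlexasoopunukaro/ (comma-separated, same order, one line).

/vwipofomobaapakig/: /p/ is a voiceless obstruent between vowels /i/ and /o/, so it voices to [b]. /f/ is a voiceless obstruent between vowels /o/ and /o/, so it voices to [v]. /p/ is a voiceless obstruent between vowels /a/ and /a/, so it voices to [b]. /k/ is a voiceless obstruent between vowels /a/ and /i/, so it voices to [g]. → [vwibovomobaabagig].
/siletotisa/: /t/ is a voiceless obstruent between vowels /e/ and /o/, so it voices to [d]. /t/ is a voiceless obstruent between vowels /o/ and /i/, so it voices to [d]. /s/ is a voiceless obstruent between vowels /i/ and /a/, so it voices to [z]. → [siledodiza].
/paokaetaufoxwimeh/: /k/ is a voiceless obstruent between vowels /o/ and /a/, so it voices to [g]. /t/ is a voiceless obstruent between vowels /e/ and /a/, so it voices to [d]. /f/ is a voiceless obstruent between vowels /u/ and /o/, so it voices to [v]. → [paogaedauvoxwimeh].
/vlexasoopunukaro/: /s/ is a voiceless obstruent between vowels /a/ and /o/, so it voices to [z]. /p/ is a voiceless obstruent between vowels /o/ and /u/, so it voices to [b]. /k/ is a voiceless obstruent between vowels /u/ and /a/, so it voices to [g]. → [vlexazoobunugaro].

vwibovomobaabagig, siledodiza, paogaedauvoxwimeh, vlexazoobunugaro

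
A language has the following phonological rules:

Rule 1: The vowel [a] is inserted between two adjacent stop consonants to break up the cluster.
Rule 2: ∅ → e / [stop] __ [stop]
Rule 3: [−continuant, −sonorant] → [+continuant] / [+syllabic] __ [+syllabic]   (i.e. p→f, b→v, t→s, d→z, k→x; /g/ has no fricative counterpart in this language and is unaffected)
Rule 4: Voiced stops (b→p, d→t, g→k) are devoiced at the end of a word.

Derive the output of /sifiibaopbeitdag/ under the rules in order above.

Rule 1 (stop-cluster a-epenthesis): /p/ and /b/ form a stop–stop cluster, so [a] is inserted between them. /t/ and /d/ form a stop–stop cluster, so [a] is inserted between them. /sifiibaopbeitdag/ → sifiibaopabeitadag.
Rule 2 (stop-cluster e-epenthesis): no segment meets the environment; /sifiibaopabeitadag/ is unchanged.
Rule 3 (intervocalic spirantization): /b/ is a stop between vowels /i/ and /a/, so it spirantizes to the fricative [v]. /p/ is a stop between vowels /o/ and /a/, so it spirantizes to the fricative [f]. /b/ is a stop between vowels /a/ and /e/, so it spirantizes to the fricative [v]. /t/ is a stop between vowels /i/ and /a/, so it spirantizes to the fricative [s]. /d/ is a stop between vowels /a/ and /a/, so it spirantizes to the fricative [z]. /sifiibaopabeitadag/ → sifiivaofaveisazag.
Rule 4 (final devoicing): /g/ is a voiced stop in word-final position, so it devoices to [k]. /sifiivaofaveisazag/ → sifiivaofaveisazak.

sifiivaofaveisazak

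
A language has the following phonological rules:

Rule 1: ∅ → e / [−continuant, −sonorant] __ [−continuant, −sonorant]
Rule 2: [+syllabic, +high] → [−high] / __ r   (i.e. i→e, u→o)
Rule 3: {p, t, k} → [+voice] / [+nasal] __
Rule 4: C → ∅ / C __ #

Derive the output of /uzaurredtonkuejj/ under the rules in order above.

Rule 1 (stop-cluster e-epenthesis): /d/ and /t/ form a stop–stop cluster, so [e] is inserted between them. /uzaurredtonkuejj/ → uzaurredetonkuejj.
Rule 2 (pre-rhotic lowering): /u/ is a high vowel immediately before /r/, so it lowers to [o]. /uzaurredetonkuejj/ → uzaorredetonkuejj.
Rule 3 (post-nasal voicing): /k/ is a voiceless stop immediately after the nasal /n/, so it voices to [g]. /uzaorredetonkuejj/ → uzaorredetonguejj.
Rule 4 (final cluster simplification): /j/ is the second consonant of a word-final cluster /jj/, so it deletes. /uzaorredetonguejj/ → uzaorredetonguej.

uzaorredetonguej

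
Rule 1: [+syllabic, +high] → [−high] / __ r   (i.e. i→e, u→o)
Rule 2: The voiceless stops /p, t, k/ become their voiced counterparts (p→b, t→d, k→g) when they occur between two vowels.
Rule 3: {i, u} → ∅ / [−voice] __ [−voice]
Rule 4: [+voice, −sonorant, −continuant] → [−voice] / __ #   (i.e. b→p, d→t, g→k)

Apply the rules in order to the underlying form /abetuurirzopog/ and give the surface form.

abeduorerzobok

Rule 1 (pre-rhotic lowering): /u/ is a high vowel immediately before /r/, so it lowers to [o]. /i/ is a high vowel immediately before /r/, so it lowers to [e]. /abetuurirzopog/ → abetuorerzopog.
Rule 2 (intervocalic voicing): /t/ is a voiceless stop between vowels /e/ and /u/, so it voices to [d]. /p/ is a voiceless stop between vowels /o/ and /o/, so it voices to [b]. /abetuorerzopog/ → abeduorerzobog.
Rule 3 (high vowel syncope): no segment meets the environment; /abeduorerzobog/ is unchanged.
Rule 4 (final devoicing): /g/ is a voiced stop in word-final position, so it devoices to [k]. /abeduorerzobog/ → abeduorerzobok.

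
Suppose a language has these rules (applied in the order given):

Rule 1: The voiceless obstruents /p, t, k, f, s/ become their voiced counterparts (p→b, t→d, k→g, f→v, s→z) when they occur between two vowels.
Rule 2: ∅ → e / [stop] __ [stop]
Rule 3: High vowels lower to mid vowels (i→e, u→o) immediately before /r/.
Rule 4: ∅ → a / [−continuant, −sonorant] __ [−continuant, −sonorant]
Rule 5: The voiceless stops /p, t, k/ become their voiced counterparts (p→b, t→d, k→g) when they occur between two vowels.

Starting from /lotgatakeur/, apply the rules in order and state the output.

Rule 1 (intervocalic voicing): /t/ is a voiceless obstruent between vowels /a/ and /a/, so it voices to [d]. /k/ is a voiceless obstruent between vowels /a/ and /e/, so it voices to [g]. /lotgatakeur/ → lotgadageur.
Rule 2 (stop-cluster e-epenthesis): /t/ and /g/ form a stop–stop cluster, so [e] is inserted between them. /lotgadageur/ → lotegadageur.
Rule 3 (pre-rhotic lowering): /u/ is a high vowel immediately before /r/, so it lowers to [o]. /lotegadageur/ → lotegadageor.
Rule 4 (stop-cluster a-epenthesis): no segment meets the environment; /lotegadageor/ is unchanged.
Rule 5 (intervocalic voicing): /t/ is a voiceless stop between vowels /o/ and /e/, so it voices to [d]. /lotegadageor/ → lodegadageor.

lodegadageor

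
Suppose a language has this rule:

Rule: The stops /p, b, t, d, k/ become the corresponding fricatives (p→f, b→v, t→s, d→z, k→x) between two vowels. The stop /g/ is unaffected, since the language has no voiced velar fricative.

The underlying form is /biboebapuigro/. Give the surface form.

/b/ is a stop between vowels /i/ and /o/, so it spirantizes to the fricative [v].
/b/ is a stop between vowels /e/ and /a/, so it spirantizes to the fricative [v].
/p/ is a stop between vowels /a/ and /u/, so it spirantizes to the fricative [f].
The other instance of /b/ does not occur in the required environment and remains unchanged.
Surface form: [bivoevafuigro].

bivoevafuigro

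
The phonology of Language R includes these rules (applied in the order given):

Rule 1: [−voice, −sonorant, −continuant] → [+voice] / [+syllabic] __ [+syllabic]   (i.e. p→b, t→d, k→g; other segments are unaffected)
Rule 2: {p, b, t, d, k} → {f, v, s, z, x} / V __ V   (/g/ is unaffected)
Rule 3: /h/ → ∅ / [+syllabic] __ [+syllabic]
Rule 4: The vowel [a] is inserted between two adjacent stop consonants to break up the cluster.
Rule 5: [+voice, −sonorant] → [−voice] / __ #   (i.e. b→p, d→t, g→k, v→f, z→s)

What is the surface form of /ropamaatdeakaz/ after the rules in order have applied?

Rule 1 (intervocalic voicing): /p/ is a voiceless stop between vowels /o/ and /a/, so it voices to [b]. /k/ is a voiceless stop between vowels /a/ and /a/, so it voices to [g]. /ropamaatdeakaz/ → robamaatdeagaz.
Rule 2 (intervocalic spirantization): /b/ is a stop between vowels /o/ and /a/, so it spirantizes to the fricative [v]. /robamaatdeagaz/ → rovamaatdeagaz.
Rule 3 (intervocalic h-deletion): no segment meets the environment; /rovamaatdeagaz/ is unchanged.
Rule 4 (stop-cluster a-epenthesis): /t/ and /d/ form a stop–stop cluster, so [a] is inserted between them. /rovamaatdeagaz/ → rovamaatadeagaz.
Rule 5 (final devoicing): /z/ is a voiced obstruent in word-final position, so it devoices to [s]. /rovamaatadeagaz/ → rovamaatadeagas.

rovamaatadeagas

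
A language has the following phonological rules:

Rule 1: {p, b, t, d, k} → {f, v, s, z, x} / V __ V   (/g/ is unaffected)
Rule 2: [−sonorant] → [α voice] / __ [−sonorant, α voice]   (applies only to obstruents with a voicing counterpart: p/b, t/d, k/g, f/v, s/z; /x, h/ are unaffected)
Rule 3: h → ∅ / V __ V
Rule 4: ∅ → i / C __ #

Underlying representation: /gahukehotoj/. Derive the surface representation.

Rule 1 (intervocalic spirantization): /k/ is a stop between vowels /u/ and /e/, so it spirantizes to the fricative [x]. /t/ is a stop between vowels /o/ and /o/, so it spirantizes to the fricative [s]. /gahukehotoj/ → gahuxehosoj.
Rule 2 (regressive voicing assimilation): no segment meets the environment; /gahuxehosoj/ is unchanged.
Rule 3 (intervocalic h-deletion): /h/ occurs between vowels /a/ and /u/, so it deletes. /h/ occurs between vowels /e/ and /o/, so it deletes. /gahuxehosoj/ → gauxeosoj.
Rule 4 (final i-epenthesis): the form ends in the consonant /j/, so [i] is inserted word-finally. /gauxeosoj/ → gauxeosoji.

gauxeosoji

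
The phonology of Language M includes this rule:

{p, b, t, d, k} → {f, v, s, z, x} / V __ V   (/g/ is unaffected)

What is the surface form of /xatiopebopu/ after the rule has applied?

/t/ is a stop between vowels /a/ and /i/, so it spirantizes to the fricative [s].
/p/ is a stop between vowels /o/ and /e/, so it spirantizes to the fricative [f].
/b/ is a stop between vowels /e/ and /o/, so it spirantizes to the fricative [v].
/p/ is a stop between vowels /o/ and /u/, so it spirantizes to the fricative [f].
Surface form: [xasiofevofu].

xasiofevofu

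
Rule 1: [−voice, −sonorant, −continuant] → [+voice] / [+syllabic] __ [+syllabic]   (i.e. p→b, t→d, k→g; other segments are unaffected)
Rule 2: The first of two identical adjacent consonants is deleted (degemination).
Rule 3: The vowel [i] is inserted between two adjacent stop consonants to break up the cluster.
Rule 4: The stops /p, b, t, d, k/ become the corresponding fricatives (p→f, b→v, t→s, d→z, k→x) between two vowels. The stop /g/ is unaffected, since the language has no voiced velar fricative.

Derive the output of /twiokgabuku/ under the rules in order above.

Rule 1 (intervocalic voicing): /k/ is a voiceless stop between vowels /u/ and /u/, so it voices to [g]. /twiokgabuku/ → twiokgabugu.
Rule 2 (degemination): no segment meets the environment; /twiokgabugu/ is unchanged.
Rule 3 (stop-cluster i-epenthesis): /k/ and /g/ form a stop–stop cluster, so [i] is inserted between them. /twiokgabugu/ → twiokigabugu.
Rule 4 (intervocalic spirantization): /k/ is a stop between vowels /o/ and /i/, so it spirantizes to the fricative [x]. /b/ is a stop between vowels /a/ and /u/, so it spirantizes to the fricative [v]. /twiokigabugu/ → twioxigavugu.

twioxigavugu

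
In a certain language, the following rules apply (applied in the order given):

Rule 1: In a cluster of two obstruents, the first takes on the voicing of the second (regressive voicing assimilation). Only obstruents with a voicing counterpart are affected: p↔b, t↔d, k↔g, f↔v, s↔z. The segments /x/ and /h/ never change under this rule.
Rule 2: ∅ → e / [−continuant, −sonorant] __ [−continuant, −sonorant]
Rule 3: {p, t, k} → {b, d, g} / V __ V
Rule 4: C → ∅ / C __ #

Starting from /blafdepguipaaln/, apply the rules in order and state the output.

blavdebeguibaal

Rule 1 (regressive voicing assimilation): /f/ precedes the voiced obstruent /d/, so it voices to [v] by assimilation. /p/ precedes the voiced obstruent /g/, so it voices to [b] by assimilation. /blafdepguipaaln/ → blavdebguipaaln.
Rule 2 (stop-cluster e-epenthesis): /b/ and /g/ form a stop–stop cluster, so [e] is inserted between them. /blavdebguipaaln/ → blavdebeguipaaln.
Rule 3 (intervocalic voicing): /p/ is a voiceless stop between vowels /i/ and /a/, so it voices to [b]. /blavdebeguipaaln/ → blavdebeguibaaln.
Rule 4 (final cluster simplification): /n/ is the second consonant of a word-final cluster /ln/, so it deletes. /blavdebeguibaaln/ → blavdebeguibaal.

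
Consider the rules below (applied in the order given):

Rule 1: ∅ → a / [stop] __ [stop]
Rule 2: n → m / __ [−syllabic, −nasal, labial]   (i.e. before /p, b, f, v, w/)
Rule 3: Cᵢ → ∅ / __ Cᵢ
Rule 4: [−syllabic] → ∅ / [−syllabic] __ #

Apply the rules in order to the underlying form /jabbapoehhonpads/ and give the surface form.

Rule 1 (stop-cluster a-epenthesis): /b/ and /b/ form a stop–stop cluster, so [a] is inserted between them. /jabbapoehhonpads/ → jababapoehhonpads.
Rule 2 (nasal place assimilation): /n/ precedes the labial consonant /p/, so it assimilates in place to [m]. /jababapoehhonpads/ → jababapoehhompads.
Rule 3 (degemination): /hh/ is a geminate; the first /h/ deletes. /jababapoehhompads/ → jababapoehompads.
Rule 4 (final cluster simplification): /s/ is the second consonant of a word-final cluster /ds/, so it deletes. /jababapoehompads/ → jababapoehompad.

jababapoehompad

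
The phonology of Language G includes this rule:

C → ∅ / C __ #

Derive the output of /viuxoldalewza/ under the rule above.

No segment of /viuxoldalewza/ meets the structural description of the rule, so the form surfaces unchanged.

viuxoldalewza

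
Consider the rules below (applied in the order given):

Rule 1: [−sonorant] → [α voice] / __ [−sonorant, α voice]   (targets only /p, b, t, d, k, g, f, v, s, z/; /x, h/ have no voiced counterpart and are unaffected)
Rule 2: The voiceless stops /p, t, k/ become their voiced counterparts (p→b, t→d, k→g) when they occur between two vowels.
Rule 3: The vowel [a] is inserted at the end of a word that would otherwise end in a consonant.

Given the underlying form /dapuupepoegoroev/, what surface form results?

Rule 1 (regressive voicing assimilation): no segment meets the environment; /dapuupepoegoroev/ is unchanged.
Rule 2 (intervocalic voicing): /p/ is a voiceless stop between vowels /a/ and /u/, so it voices to [b]. /p/ is a voiceless stop between vowels /u/ and /e/, so it voices to [b]. /p/ is a voiceless stop between vowels /e/ and /o/, so it voices to [b]. /dapuupepoegoroev/ → dabuubeboegoroev.
Rule 3 (final a-epenthesis): the form ends in the consonant /v/, so [a] is inserted word-finally. /dabuubeboegoroev/ → dabuubeboegoroeva.

dabuubeboegoroeva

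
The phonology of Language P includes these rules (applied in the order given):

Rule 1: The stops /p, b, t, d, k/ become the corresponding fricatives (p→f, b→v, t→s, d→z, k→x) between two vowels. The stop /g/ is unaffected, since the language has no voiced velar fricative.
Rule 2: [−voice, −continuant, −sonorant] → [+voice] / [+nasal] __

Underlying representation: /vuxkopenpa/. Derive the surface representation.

Rule 1 (intervocalic spirantization): /p/ is a stop between vowels /o/ and /e/, so it spirantizes to the fricative [f]. /vuxkopenpa/ → vuxkofenpa.
Rule 2 (post-nasal voicing): /p/ is a voiceless stop immediately after the nasal /n/, so it voices to [b]. /vuxkofenpa/ → vuxkofenba.

vuxkofenba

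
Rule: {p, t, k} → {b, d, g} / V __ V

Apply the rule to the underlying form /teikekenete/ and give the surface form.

teigegenede

Scanning /teikekenete/: /t/ at position 1 is not in the conditioning environment; /k/ is a voiceless stop between vowels /i/ and /e/, so it voices to [g]; /k/ is a voiceless stop between vowels /e/ and /e/, so it voices to [g]; /t/ is a voiceless stop between vowels /e/ and /e/, so it voices to [d].
Result: [teigegenede].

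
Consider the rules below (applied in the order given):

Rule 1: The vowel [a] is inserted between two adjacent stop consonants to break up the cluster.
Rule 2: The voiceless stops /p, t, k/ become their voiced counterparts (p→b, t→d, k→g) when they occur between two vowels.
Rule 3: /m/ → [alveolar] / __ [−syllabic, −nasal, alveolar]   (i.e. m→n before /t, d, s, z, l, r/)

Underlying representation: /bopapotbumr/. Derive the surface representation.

bobabodabunr

Rule 1 (stop-cluster a-epenthesis): /t/ and /b/ form a stop–stop cluster, so [a] is inserted between them. /bopapotbumr/ → bopapotabumr.
Rule 2 (intervocalic voicing): /p/ is a voiceless stop between vowels /o/ and /a/, so it voices to [b]. /p/ is a voiceless stop between vowels /a/ and /o/, so it voices to [b]. /t/ is a voiceless stop between vowels /o/ and /a/, so it voices to [d]. /bopapotabumr/ → bobabodabumr.
Rule 3 (nasal place assimilation): /m/ precedes the alveolar consonant /r/, so it assimilates in place to [n]. /bobabodabumr/ → bobabodabunr.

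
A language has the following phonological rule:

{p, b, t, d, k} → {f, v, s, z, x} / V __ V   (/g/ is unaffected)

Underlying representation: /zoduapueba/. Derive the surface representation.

/d/ is a stop between vowels /o/ and /u/, so it spirantizes to the fricative [z].
/p/ is a stop between vowels /a/ and /u/, so it spirantizes to the fricative [f].
/b/ is a stop between vowels /e/ and /a/, so it spirantizes to the fricative [v].
Surface form: [zozuafueva].

zozuafueva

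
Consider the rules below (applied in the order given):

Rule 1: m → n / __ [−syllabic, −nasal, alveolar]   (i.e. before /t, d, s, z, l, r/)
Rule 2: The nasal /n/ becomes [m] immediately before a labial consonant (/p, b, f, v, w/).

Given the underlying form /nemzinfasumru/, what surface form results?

nenzimfasunru

Rule 1 (nasal place assimilation): /m/ precedes the alveolar consonant /z/, so it assimilates in place to [n]. /m/ precedes the alveolar consonant /r/, so it assimilates in place to [n]. /nemzinfasumru/ → nenzinfasunru.
Rule 2 (nasal place assimilation): /n/ precedes the labial consonant /f/, so it assimilates in place to [m]. /nenzinfasunru/ → nenzimfasunru.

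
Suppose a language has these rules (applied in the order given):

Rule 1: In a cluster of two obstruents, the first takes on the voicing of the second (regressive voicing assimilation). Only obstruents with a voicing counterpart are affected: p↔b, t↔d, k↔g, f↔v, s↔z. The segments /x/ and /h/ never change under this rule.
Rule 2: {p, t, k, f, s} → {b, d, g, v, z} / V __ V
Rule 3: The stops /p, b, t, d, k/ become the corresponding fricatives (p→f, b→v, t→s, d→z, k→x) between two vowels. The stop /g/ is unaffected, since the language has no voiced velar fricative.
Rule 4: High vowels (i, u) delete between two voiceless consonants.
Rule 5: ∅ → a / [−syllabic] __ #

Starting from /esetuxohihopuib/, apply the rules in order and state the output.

ezezuxohhovuiba

Rule 1 (regressive voicing assimilation): no segment meets the environment; /esetuxohihopuib/ is unchanged.
Rule 2 (intervocalic voicing): /s/ is a voiceless obstruent between vowels /e/ and /e/, so it voices to [z]. /t/ is a voiceless obstruent between vowels /e/ and /u/, so it voices to [d]. /p/ is a voiceless obstruent between vowels /o/ and /u/, so it voices to [b]. /esetuxohihopuib/ → ezeduxohihobuib.
Rule 3 (intervocalic spirantization): /d/ is a stop between vowels /e/ and /u/, so it spirantizes to the fricative [z]. /b/ is a stop between vowels /o/ and /u/, so it spirantizes to the fricative [v]. /ezeduxohihobuib/ → ezezuxohihovuib.
Rule 4 (high vowel syncope): /i/ is a high vowel flanked by voiceless consonants /h/ and /h/, so it deletes. /ezezuxohihovuib/ → ezezuxohhovuib.
Rule 5 (final a-epenthesis): the form ends in the consonant /b/, so [a] is inserted word-finally. /ezezuxohhovuib/ → ezezuxohhovuiba.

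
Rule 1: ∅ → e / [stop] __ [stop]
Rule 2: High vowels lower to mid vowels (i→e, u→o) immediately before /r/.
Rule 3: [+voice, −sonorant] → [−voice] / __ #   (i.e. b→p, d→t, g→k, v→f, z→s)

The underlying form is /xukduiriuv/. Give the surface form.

Rule 1 (stop-cluster e-epenthesis): /k/ and /d/ form a stop–stop cluster, so [e] is inserted between them. /xukduiriuv/ → xukeduiriuv.
Rule 2 (pre-rhotic lowering): /i/ is a high vowel immediately before /r/, so it lowers to [e]. /xukeduiriuv/ → xukedueriuv.
Rule 3 (final devoicing): /v/ is a voiced obstruent in word-final position, so it devoices to [f]. /xukedueriuv/ → xukedueriuf.

xukedueriuf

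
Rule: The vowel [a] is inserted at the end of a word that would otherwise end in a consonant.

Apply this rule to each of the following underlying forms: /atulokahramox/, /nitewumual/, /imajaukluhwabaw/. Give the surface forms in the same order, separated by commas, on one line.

/atulokahramox/: the form ends in the consonant /x/, so [a] is inserted word-finally. → [atulokahramoxa].
/nitewumual/: the form ends in the consonant /l/, so [a] is inserted word-finally. → [nitewumuala].
/imajaukluhwabaw/: the form ends in the consonant /w/, so [a] is inserted word-finally. → [imajaukluhwabawa].

atulokahramoxa, nitewumuala, imajaukluhwabawa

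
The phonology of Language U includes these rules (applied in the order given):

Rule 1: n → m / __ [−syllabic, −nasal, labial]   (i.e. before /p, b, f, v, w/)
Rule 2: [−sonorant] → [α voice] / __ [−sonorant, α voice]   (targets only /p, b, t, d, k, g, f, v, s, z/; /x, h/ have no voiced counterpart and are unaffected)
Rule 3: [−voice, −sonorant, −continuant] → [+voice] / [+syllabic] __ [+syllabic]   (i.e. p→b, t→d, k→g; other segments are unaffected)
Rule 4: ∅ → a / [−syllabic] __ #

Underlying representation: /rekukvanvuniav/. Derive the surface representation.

Rule 1 (nasal place assimilation): /n/ precedes the labial consonant /v/, so it assimilates in place to [m]. /rekukvanvuniav/ → rekukvamvuniav.
Rule 2 (regressive voicing assimilation): /k/ precedes the voiced obstruent /v/, so it voices to [g] by assimilation. /rekukvamvuniav/ → rekugvamvuniav.
Rule 3 (intervocalic voicing): /k/ is a voiceless stop between vowels /e/ and /u/, so it voices to [g]. /rekugvamvuniav/ → regugvamvuniav.
Rule 4 (final a-epenthesis): the form ends in the consonant /v/, so [a] is inserted word-finally. /regugvamvuniav/ → regugvamvuniava.

regugvamvuniava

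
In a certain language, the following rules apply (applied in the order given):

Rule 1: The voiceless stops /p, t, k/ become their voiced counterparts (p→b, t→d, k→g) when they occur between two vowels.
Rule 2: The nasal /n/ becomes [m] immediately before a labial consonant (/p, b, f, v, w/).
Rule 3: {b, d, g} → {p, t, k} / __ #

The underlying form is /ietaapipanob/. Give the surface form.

iedaabibanop

Rule 1 (intervocalic voicing): /t/ is a voiceless stop between vowels /e/ and /a/, so it voices to [d]. /p/ is a voiceless stop between vowels /a/ and /i/, so it voices to [b]. /p/ is a voiceless stop between vowels /i/ and /a/, so it voices to [b]. /ietaapipanob/ → iedaabibanob.
Rule 2 (nasal place assimilation): no segment meets the environment; /iedaabibanob/ is unchanged.
Rule 3 (final devoicing): /b/ is a voiced stop in word-final position, so it devoices to [p]. /iedaabibanob/ → iedaabibanop.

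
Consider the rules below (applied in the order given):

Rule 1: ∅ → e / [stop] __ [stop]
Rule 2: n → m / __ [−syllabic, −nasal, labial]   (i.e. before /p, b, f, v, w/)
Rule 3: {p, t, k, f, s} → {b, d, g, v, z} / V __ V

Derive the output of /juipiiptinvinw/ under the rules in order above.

Rule 1 (stop-cluster e-epenthesis): /p/ and /t/ form a stop–stop cluster, so [e] is inserted between them. /juipiiptinvinw/ → juipiipetinvinw.
Rule 2 (nasal place assimilation): /n/ precedes the labial consonant /v/, so it assimilates in place to [m]. /n/ precedes the labial consonant /w/, so it assimilates in place to [m]. /juipiipetinvinw/ → juipiipetimvimw.
Rule 3 (intervocalic voicing): /p/ is a voiceless obstruent between vowels /i/ and /i/, so it voices to [b]. /p/ is a voiceless obstruent between vowels /i/ and /e/, so it voices to [b]. /t/ is a voiceless obstruent between vowels /e/ and /i/, so it voices to [d]. /juipiipetimvimw/ → juibiibedimvimw.

juibiibedimvimw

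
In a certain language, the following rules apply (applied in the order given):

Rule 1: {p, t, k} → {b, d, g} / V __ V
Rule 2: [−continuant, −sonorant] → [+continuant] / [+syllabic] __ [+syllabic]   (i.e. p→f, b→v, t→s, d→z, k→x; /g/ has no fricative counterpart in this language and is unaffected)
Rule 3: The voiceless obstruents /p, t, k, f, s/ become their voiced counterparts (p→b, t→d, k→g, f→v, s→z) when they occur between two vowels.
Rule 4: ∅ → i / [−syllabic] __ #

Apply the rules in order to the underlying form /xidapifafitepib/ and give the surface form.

xizavivavizevibi

Rule 1 (intervocalic voicing): /p/ is a voiceless stop between vowels /a/ and /i/, so it voices to [b]. /t/ is a voiceless stop between vowels /i/ and /e/, so it voices to [d]. /p/ is a voiceless stop between vowels /e/ and /i/, so it voices to [b]. /xidapifafitepib/ → xidabifafidebib.
Rule 2 (intervocalic spirantization): /d/ is a stop between vowels /i/ and /a/, so it spirantizes to the fricative [z]. /b/ is a stop between vowels /a/ and /i/, so it spirantizes to the fricative [v]. /d/ is a stop between vowels /i/ and /e/, so it spirantizes to the fricative [z]. /b/ is a stop between vowels /e/ and /i/, so it spirantizes to the fricative [v]. /xidabifafidebib/ → xizavifafizevib.
Rule 3 (intervocalic voicing): /f/ is a voiceless obstruent between vowels /i/ and /a/, so it voices to [v]. /f/ is a voiceless obstruent between vowels /a/ and /i/, so it voices to [v]. /xizavifafizevib/ → xizavivavizevib.
Rule 4 (final i-epenthesis): the form ends in the consonant /b/, so [i] is inserted word-finally. /xizavivavizevib/ → xizavivavizevibi.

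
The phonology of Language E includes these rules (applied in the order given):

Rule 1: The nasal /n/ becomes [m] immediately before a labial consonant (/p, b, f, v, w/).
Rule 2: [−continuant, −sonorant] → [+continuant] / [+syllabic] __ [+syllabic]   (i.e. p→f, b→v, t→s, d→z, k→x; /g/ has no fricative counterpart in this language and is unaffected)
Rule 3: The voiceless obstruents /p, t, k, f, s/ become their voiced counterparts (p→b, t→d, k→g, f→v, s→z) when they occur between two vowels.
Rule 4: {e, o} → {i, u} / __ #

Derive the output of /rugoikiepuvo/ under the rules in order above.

rugoixievuvu

Rule 1 (nasal place assimilation): no segment meets the environment; /rugoikiepuvo/ is unchanged.
Rule 2 (intervocalic spirantization): /k/ is a stop between vowels /i/ and /i/, so it spirantizes to the fricative [x]. /p/ is a stop between vowels /e/ and /u/, so it spirantizes to the fricative [f]. /rugoikiepuvo/ → rugoixiefuvo.
Rule 3 (intervocalic voicing): /f/ is a voiceless obstruent between vowels /e/ and /u/, so it voices to [v]. /rugoixiefuvo/ → rugoixievuvo.
Rule 4 (final vowel raising): /o/ is a mid vowel in word-final position, so it raises to [u]. /rugoixievuvo/ → rugoixievuvu.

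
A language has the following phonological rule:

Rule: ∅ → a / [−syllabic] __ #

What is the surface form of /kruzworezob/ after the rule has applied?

kruzworezoba

the form ends in the consonant /b/, so [a] is inserted word-finally.
Surface form: [kruzworezoba].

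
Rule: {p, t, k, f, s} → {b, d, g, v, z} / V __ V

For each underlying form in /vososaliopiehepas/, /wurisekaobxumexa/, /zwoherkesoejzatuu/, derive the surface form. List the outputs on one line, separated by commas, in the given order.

/vososaliopiehepas/: /s/ is a voiceless obstruent between vowels /o/ and /o/, so it voices to [z]. /s/ is a voiceless obstruent between vowels /o/ and /a/, so it voices to [z]. /p/ is a voiceless obstruent between vowels /o/ and /i/, so it voices to [b]. /p/ is a voiceless obstruent between vowels /e/ and /a/, so it voices to [b]. → [vozozaliobiehebas].
/wurisekaobxumexa/: /s/ is a voiceless obstruent between vowels /i/ and /e/, so it voices to [z]. /k/ is a voiceless obstruent between vowels /e/ and /a/, so it voices to [g]. → [wurizegaobxumexa].
/zwoherkesoejzatuu/: /s/ is a voiceless obstruent between vowels /e/ and /o/, so it voices to [z]. /t/ is a voiceless obstruent between vowels /a/ and /u/, so it voices to [d]. → [zwoherkezoejzaduu].

vozozaliobiehebas, wurizegaobxumexa, zwoherkezoejzaduu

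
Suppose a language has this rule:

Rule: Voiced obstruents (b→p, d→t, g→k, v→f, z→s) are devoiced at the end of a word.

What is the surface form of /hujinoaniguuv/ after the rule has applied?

Scanning /hujinoaniguuv/: /g/ at position 10 is not in the conditioning environment; /v/ is a voiced obstruent in word-final position, so it devoices to [f].
Result: [hujinoaniguuf].

hujinoaniguuf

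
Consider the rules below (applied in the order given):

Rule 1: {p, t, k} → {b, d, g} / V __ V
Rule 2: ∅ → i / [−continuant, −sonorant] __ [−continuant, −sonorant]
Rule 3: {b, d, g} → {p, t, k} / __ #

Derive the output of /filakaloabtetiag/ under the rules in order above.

Rule 1 (intervocalic voicing): /k/ is a voiceless stop between vowels /a/ and /a/, so it voices to [g]. /t/ is a voiceless stop between vowels /e/ and /i/, so it voices to [d]. /filakaloabtetiag/ → filagaloabtediag.
Rule 2 (stop-cluster i-epenthesis): /b/ and /t/ form a stop–stop cluster, so [i] is inserted between them. /filagaloabtediag/ → filagaloabitediag.
Rule 3 (final devoicing): /g/ is a voiced stop in word-final position, so it devoices to [k]. /filagaloabitediag/ → filagaloabitediak.

filagaloabitediak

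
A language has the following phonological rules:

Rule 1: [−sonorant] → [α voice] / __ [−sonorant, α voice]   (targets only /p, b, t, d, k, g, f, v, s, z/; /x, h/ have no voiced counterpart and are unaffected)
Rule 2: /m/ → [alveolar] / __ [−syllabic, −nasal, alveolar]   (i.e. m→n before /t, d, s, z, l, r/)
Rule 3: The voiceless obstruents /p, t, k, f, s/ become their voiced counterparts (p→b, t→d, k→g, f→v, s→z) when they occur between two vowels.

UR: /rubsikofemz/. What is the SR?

Rule 1 (regressive voicing assimilation): /b/ precedes the voiceless obstruent /s/, so it devoices to [p] by assimilation. /rubsikofemz/ → rupsikofemz.
Rule 2 (nasal place assimilation): /m/ precedes the alveolar consonant /z/, so it assimilates in place to [n]. /rupsikofemz/ → rupsikofenz.
Rule 3 (intervocalic voicing): /k/ is a voiceless obstruent between vowels /i/ and /o/, so it voices to [g]. /f/ is a voiceless obstruent between vowels /o/ and /e/, so it voices to [v]. /rupsikofenz/ → rupsigovenz.

rupsigovenz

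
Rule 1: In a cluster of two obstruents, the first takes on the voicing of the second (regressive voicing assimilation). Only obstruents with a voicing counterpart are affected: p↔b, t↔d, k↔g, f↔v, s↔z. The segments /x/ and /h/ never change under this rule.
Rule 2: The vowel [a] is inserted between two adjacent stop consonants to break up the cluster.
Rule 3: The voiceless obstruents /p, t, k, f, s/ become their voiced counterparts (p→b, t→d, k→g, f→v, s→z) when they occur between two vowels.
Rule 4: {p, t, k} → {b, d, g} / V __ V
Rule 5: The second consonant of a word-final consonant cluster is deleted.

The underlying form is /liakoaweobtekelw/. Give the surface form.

Rule 1 (regressive voicing assimilation): /b/ precedes the voiceless obstruent /t/, so it devoices to [p] by assimilation. /liakoaweobtekelw/ → liakoaweoptekelw.
Rule 2 (stop-cluster a-epenthesis): /p/ and /t/ form a stop–stop cluster, so [a] is inserted between them. /liakoaweoptekelw/ → liakoaweopatekelw.
Rule 3 (intervocalic voicing): /k/ is a voiceless obstruent between vowels /a/ and /o/, so it voices to [g]. /p/ is a voiceless obstruent between vowels /o/ and /a/, so it voices to [b]. /t/ is a voiceless obstruent between vowels /a/ and /e/, so it voices to [d]. /k/ is a voiceless obstruent between vowels /e/ and /e/, so it voices to [g]. /liakoaweopatekelw/ → liagoaweobadegelw.
Rule 4 (intervocalic voicing): no segment meets the environment; /liagoaweobadegelw/ is unchanged.
Rule 5 (final cluster simplification): /w/ is the second consonant of a word-final cluster /lw/, so it deletes. /liagoaweobadegelw/ → liagoaweobadegel.

liagoaweobadegel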